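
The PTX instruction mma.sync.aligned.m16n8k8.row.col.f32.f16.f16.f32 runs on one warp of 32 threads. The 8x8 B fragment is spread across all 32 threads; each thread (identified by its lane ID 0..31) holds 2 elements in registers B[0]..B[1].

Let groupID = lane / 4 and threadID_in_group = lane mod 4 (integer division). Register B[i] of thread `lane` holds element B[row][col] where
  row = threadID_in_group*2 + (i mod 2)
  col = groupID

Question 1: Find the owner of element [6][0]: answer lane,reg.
c: 0->gid=0  r: 6->tid=3,i&1=0
L=0*4+3=3  i=0=0

3,0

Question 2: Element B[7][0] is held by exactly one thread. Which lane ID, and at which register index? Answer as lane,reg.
c: 0->gid=0  r: 7->tid=3,i&1=1
L=0*4+3=3  i=1=1

3,1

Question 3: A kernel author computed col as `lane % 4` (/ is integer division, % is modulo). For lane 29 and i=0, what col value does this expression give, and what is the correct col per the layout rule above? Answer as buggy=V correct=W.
`lane % 4`[29,0]→1
lane 29: G=7 (29/4), T=1 (29%4)
i=0: r=1*2+0=2, c=G=7
col: 1 vs 7

buggy=1 correct=7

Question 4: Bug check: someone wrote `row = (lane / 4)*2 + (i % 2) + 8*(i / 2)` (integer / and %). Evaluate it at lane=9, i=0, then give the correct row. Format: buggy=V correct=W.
`(lane / 4)*2 + (i % 2) + 8*(i / 2)`[9,0]=>4
9: grp=2,tig=1
[0] (1*2+0,2) = (2,2)
row: 4 vs 2

buggy=4 correct=2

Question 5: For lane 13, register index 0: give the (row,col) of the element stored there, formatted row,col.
lane 13→13/4=3, 13 mod 4=1
i=0  r:2·1+0→2  c:3

2,3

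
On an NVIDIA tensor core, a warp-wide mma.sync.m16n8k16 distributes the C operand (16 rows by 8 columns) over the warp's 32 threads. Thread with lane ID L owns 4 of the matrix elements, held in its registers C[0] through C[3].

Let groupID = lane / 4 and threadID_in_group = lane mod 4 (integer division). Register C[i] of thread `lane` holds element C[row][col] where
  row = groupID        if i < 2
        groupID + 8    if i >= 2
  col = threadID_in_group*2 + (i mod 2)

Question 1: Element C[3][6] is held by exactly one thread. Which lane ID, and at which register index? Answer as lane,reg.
15,0

r=3->g=3,rb=0  c=6->t=3,b0=0
L=3*4+3=15  i=0*2+0=0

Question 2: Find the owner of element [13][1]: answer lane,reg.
r=13→G=5,rhi=1  c=1→T=0,p=1
L=5*4+0=20  i=1*2+1=3

20,3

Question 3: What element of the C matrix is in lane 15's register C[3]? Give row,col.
11,7

L=15->gid=15>>2=3, tid=15&3=3
[3]->row 3+8=11  col 3·2+1=7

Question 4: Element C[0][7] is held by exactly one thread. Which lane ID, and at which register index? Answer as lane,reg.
3,1

r:0=>grp=0,rB=0  c:7=>tig=3,lo=1
L=0*4+3=3  i=0*2+1=1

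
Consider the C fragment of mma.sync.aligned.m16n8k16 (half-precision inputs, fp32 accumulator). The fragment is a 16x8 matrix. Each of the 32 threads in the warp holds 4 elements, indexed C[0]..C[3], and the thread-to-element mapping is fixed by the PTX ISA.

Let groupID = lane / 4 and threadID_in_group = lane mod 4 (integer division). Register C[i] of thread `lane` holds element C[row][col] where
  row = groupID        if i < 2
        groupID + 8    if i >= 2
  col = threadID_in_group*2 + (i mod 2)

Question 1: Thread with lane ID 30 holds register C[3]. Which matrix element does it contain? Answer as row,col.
lane 30⇒30/4=7, 30 mod 4=2
i=3  r:7+8⇒15  c:2·2+1⇒5

15,5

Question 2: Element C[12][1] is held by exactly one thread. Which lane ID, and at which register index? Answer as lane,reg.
16,3

r:12=>grp=4,rB=1  c:1=>tig=0,lo=1
L=4*4+0=16  i=1*2+1=3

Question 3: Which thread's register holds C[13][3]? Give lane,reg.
r=13→G=5,rhi=1  c=3→T=1,p=1
L=5*4+1=21  i=1*2+1=3

21,3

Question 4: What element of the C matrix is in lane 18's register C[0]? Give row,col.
lane 18: gr=4 (18/4), th=2 (18%4)
i=0: r=4+0=4, c=2*2+0=4

4,4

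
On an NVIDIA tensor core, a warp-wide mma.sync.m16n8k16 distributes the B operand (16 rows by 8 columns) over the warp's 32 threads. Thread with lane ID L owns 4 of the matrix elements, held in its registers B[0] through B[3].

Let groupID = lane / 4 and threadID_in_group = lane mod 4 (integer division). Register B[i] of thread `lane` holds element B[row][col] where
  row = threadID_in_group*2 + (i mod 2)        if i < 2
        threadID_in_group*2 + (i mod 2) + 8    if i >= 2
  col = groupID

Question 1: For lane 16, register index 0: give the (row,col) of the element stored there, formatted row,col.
0,4

L=16→G=16>>2=4, T=16&3=0
[0]→row 0·2+0+0=0  col G=4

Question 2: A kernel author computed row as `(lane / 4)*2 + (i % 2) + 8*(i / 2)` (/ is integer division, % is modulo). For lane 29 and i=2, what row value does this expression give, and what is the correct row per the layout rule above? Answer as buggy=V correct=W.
buggy=22 correct=10

`(lane / 4)*2 + (i % 2) + 8*(i / 2)`[29,2]->22
29: g=7,t=1
[2] (1*2+0+8,7) = (10,7)
row: 22 vs 10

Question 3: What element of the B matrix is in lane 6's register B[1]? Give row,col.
5,1

L=6->g=6>>2=1, t=6&3=2
[1]->row 2·2+1+0=5  col g=1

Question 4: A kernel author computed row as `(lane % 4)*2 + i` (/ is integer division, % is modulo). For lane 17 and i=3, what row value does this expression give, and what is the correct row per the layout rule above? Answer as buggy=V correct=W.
buggy=5 correct=11

`(lane % 4)*2 + i`[17,3]->5
lane 17->17/4=4, 17 mod 4=1
i=3  r:2·1+1+8->11  c:4
row: 5 vs 11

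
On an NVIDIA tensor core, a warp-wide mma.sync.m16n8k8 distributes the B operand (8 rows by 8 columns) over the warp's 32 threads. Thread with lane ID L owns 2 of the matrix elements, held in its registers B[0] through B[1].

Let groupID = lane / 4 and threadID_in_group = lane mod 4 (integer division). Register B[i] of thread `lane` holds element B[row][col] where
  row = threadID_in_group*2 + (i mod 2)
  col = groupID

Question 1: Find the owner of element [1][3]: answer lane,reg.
12,1

c=3->g=3  r=1->t=0,b0=1
L=3*4+0=12  i=1=1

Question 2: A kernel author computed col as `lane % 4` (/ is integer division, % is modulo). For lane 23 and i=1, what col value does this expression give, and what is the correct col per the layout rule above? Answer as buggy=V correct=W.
`lane % 4`[23,1]->3
23: g=5,t=3
[1] (3*2+1,5) = (7,5)
col: 3 vs 5

buggy=3 correct=5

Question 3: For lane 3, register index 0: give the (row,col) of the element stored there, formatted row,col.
6,0

lane 3->3/4=0, 3 mod 4=3
i=0  r:2·3+0->6  c:0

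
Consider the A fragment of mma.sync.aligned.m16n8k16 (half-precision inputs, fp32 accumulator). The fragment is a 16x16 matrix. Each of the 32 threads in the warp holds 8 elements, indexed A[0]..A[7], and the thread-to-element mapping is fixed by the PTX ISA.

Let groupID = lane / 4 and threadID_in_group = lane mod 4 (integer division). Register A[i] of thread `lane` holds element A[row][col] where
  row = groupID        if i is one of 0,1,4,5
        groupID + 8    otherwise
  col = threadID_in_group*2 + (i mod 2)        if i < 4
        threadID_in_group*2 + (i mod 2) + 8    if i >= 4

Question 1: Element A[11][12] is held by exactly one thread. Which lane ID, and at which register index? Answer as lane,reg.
r=11⇒gr=3,Rb=1  c=12⇒Cb=1,th=2,odd=0
L=3*4+2=14  i=1*4+1*2+0=6

14,6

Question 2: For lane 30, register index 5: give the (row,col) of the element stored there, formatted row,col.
7,13

30: gid=7,tid=2
[5] (7+0,2*2+1+8) = (7,13)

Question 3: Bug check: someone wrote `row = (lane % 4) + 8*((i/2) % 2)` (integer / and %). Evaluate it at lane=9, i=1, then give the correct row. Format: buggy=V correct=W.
`(lane % 4) + 8*((i/2) % 2)`[9,1]->1
9: gid=2,tid=1
[1] (2+0,1*2+1+0) = (2,3)
row: 1 vs 2

buggy=1 correct=2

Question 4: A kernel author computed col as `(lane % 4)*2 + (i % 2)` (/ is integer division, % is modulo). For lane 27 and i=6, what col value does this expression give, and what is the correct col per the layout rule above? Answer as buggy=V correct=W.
buggy=6 correct=14

`(lane % 4)*2 + (i % 2)`[27,6]⇒6
L=27⇒gr=27>>2=6, th=27&3=3
[6]⇒row 6+8=14  col 3·2+0+8=14
col: 6 vs 14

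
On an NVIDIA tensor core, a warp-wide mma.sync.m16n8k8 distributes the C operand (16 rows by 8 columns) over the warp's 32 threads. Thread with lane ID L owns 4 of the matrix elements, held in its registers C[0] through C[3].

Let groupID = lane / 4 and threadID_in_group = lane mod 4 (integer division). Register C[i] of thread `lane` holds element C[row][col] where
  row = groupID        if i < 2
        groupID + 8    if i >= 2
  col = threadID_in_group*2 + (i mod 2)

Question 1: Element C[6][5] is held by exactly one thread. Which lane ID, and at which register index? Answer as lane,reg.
26,1

r:6=>grp=6,rB=0  c:5=>tig=2,lo=1
L=6*4+2=26  i=0*2+1=1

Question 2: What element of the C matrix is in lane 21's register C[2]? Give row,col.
21: g=5,t=1
[2] (5+8,1*2+0) = (13,2)

13,2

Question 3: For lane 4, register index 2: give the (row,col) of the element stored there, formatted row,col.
9,0

L=4=>grp=4>>2=1, tig=4&3=0
[2]=>row 1+8=9  col 0·2+0=0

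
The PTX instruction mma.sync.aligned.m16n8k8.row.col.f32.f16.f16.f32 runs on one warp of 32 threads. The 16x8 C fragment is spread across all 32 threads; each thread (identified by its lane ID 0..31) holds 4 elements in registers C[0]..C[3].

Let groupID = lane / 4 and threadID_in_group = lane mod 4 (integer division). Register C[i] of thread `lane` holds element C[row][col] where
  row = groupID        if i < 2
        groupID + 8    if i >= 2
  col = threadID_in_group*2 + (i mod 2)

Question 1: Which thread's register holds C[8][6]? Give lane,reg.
3,2

r:8=>grp=0,rB=1  c:6=>tig=3,lo=0
L=0*4+3=3  i=1*2+0=2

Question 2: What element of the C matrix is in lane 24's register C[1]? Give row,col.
6,1

L=24->g=24>>2=6, t=24&3=0
[1]->row 6+0=6  col 0·2+1=1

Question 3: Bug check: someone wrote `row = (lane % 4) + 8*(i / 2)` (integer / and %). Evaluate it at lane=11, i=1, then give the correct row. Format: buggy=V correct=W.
buggy=3 correct=2

`(lane % 4) + 8*(i / 2)`[11,1]→3
L=11→G=11>>2=2, T=11&3=3
[1]→row 2+0=2  col 3·2+1=7
row: 3 vs 2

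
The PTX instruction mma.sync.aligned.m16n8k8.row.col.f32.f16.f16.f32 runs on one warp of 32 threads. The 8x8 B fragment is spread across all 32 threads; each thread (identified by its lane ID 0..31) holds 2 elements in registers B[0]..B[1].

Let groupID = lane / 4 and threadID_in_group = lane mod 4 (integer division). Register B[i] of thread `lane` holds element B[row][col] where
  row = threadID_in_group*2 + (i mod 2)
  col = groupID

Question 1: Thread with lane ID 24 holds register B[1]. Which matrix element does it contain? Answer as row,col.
lane 24⇒24/4=6, 24 mod 4=0
i=1  r:2·0+1⇒1  c:6

1,6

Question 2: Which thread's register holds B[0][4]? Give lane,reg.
16,0

c=4->g=4  r=0->t=0,b0=0
L=4*4+0=16  i=0=0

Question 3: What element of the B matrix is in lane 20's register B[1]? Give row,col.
lane 20⇒20/4=5, 20 mod 4=0
i=1  r:2·0+1⇒1  c:5

1,5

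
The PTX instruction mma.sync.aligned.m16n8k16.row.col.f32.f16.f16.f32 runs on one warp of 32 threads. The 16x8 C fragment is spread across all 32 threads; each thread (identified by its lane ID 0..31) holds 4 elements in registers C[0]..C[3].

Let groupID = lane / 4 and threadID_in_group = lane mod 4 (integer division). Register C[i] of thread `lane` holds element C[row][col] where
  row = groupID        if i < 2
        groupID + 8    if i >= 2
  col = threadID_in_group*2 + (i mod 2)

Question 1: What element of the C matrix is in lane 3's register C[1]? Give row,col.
L=3->gid=3>>2=0, tid=3&3=3
[1]->row 0+0=0  col 3·2+1=7

0,7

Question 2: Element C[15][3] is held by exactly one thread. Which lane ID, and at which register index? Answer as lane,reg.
r:15=>grp=7,rB=1  c:3=>tig=1,lo=1
L=7*4+1=29  i=1*2+1=3

29,3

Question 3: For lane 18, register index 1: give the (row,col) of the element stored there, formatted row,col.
4,5

L=18->gid=18>>2=4, tid=18&3=2
[1]->row 4+0=4  col 2·2+1=5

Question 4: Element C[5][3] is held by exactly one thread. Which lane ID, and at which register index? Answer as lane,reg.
21,1

r=5→G=5,rhi=0  c=3→T=1,p=1
L=5*4+1=21  i=0*2+1=1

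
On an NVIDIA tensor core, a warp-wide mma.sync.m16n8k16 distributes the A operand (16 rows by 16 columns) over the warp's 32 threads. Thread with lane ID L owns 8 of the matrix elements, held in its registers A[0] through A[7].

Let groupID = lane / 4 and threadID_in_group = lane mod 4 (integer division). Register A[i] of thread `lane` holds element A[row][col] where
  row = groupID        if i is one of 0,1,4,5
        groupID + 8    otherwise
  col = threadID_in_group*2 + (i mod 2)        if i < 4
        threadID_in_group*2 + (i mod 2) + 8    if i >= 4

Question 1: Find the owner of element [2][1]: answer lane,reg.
8,1

r: 2->gid=2,r8=0  c: 1->c8=0,tid=0,i&1=1
L=2*4+0=8  i=0*4+0*2+1=1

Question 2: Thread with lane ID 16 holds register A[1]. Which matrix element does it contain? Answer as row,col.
lane 16: G=4 (16/4), T=0 (16%4)
i=1: r=4+0=4, c=0*2+1+0=1

4,1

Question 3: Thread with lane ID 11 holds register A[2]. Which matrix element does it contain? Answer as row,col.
10,6

L=11->gid=11>>2=2, tid=11&3=3
[2]->row 2+8=10  col 3·2+0+0=6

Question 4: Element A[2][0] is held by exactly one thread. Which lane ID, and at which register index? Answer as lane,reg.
r=2⇒gr=2,Rb=0  c=0⇒Cb=0,th=0,odd=0
L=2*4+0=8  i=0*4+0*2+0=0

8,0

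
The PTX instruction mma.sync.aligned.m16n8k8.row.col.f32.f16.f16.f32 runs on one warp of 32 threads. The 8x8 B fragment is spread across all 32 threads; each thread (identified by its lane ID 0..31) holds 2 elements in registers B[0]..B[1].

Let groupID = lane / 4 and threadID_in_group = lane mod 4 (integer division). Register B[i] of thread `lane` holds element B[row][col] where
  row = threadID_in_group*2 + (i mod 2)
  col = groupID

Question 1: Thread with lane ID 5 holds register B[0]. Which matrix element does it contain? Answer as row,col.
2,1

lane 5=>5/4=1, 5 mod 4=1
i=0  r:2·1+0=>2  c:1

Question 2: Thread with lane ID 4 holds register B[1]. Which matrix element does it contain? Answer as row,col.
1,1

lane 4: gid=1 (4/4), tid=0 (4%4)
i=1: r=0*2+1=1, c=gid=1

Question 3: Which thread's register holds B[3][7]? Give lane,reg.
c=7->g=7  r=3->t=1,b0=1
L=7*4+1=29  i=1=1

29,1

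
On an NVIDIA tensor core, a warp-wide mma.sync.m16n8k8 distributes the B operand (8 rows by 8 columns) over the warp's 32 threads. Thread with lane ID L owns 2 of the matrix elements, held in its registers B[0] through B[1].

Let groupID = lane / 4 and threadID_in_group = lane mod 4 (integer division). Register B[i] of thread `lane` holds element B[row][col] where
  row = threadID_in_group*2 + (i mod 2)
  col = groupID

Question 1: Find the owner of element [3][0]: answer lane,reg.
1,1

c=0⇒gr=0  r=3⇒th=1,odd=1
L=0*4+1=1  i=1=1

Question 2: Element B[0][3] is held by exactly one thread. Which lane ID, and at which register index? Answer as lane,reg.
c=3→G=3  r=0→T=0,p=0
L=3*4+0=12  i=0=0

12,0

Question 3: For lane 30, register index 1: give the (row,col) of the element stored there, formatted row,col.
30: grp=7,tig=2
[1] (2*2+1,7) = (5,7)

5,7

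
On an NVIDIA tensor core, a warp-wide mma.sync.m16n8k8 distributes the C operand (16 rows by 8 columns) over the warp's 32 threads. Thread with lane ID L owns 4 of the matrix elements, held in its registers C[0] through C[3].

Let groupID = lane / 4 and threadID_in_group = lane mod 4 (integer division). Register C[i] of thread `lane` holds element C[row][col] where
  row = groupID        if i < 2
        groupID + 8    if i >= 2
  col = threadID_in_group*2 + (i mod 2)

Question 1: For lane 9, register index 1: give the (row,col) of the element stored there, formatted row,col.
lane 9: grp=2 (9/4), tig=1 (9%4)
i=1: r=2+0=2, c=1*2+1=3

2,3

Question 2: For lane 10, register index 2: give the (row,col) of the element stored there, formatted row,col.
lane 10: g=2 (10/4), t=2 (10%4)
i=2: r=2+8=10, c=2*2+0=4

10,4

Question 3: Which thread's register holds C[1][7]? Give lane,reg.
7,1

r:1=>grp=1,rB=0  c:7=>tig=3,lo=1
L=1*4+3=7  i=0*2+1=1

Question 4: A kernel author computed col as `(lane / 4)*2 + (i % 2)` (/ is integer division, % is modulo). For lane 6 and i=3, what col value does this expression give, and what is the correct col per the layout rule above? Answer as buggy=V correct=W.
`(lane / 4)*2 + (i % 2)`[6,3]→3
L=6→G=6>>2=1, T=6&3=2
[3]→row 1+8=9  col 2·2+1=5
col: 3 vs 5

buggy=3 correct=5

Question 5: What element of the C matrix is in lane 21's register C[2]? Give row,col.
13,2

L=21->gid=21>>2=5, tid=21&3=1
[2]->row 5+8=13  col 1·2+0=2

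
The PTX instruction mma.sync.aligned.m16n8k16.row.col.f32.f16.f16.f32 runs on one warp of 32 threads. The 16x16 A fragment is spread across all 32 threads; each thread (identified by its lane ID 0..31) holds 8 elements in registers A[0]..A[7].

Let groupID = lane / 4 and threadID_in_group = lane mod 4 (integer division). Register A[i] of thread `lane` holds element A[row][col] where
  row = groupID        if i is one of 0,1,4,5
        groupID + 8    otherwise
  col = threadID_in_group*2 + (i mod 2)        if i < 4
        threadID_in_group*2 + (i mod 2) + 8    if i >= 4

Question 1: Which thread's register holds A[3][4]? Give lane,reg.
r:3=>grp=3,rB=0  c:4=>cB=0,tig=2,lo=0
L=3*4+2=14  i=0*4+0*2+0=0

14,0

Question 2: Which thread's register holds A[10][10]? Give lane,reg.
9,6

r: 10->gid=2,r8=1  c: 10->c8=1,tid=1,i&1=0
L=2*4+1=9  i=1*4+1*2+0=6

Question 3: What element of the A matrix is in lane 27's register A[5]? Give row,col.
6,15

L=27->g=27>>2=6, t=27&3=3
[5]->row 6+0=6  col 3·2+1+8=15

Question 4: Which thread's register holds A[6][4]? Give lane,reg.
26,0

r=6⇒gr=6,Rb=0  c=4⇒Cb=0,th=2,odd=0
L=6*4+2=26  i=0*4+0*2+0=0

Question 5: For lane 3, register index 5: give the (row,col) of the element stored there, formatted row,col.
lane 3→3/4=0, 3 mod 4=3
i=5  r:0+0→0  c:2·3+1+8→15

0,15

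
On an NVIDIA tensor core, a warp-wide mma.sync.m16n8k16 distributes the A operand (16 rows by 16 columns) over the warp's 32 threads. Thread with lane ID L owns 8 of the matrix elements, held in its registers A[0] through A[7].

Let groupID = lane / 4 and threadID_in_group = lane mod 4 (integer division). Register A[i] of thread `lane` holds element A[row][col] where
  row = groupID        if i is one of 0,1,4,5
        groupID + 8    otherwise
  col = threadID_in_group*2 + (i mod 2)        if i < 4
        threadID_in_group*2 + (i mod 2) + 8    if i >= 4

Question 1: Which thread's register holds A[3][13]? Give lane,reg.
14,5

r: 3->gid=3,r8=0  c: 13->c8=1,tid=2,i&1=1
L=3*4+2=14  i=1*4+0*2+1=5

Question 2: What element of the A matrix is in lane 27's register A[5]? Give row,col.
6,15

27: gid=6,tid=3
[5] (6+0,3*2+1+8) = (6,15)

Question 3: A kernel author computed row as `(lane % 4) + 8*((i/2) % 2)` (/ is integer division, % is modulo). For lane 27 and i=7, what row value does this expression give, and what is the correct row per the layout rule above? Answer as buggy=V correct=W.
buggy=11 correct=14

`(lane % 4) + 8*((i/2) % 2)`[27,7]->11
27: gid=6,tid=3
[7] (6+8,3*2+1+8) = (14,15)
row: 11 vs 14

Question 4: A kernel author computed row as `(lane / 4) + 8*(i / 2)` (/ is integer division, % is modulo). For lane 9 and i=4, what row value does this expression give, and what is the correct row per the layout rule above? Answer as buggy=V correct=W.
buggy=18 correct=2

`(lane / 4) + 8*(i / 2)`[9,4]->18
lane 9->9/4=2, 9 mod 4=1
i=4  r:2+0->2  c:2·1+0+8->10
row: 18 vs 2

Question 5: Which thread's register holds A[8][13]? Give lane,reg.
2,7

r=8→G=0,rhi=1  c=13→chi=1,T=2,p=1
L=0*4+2=2  i=1*4+1*2+1=7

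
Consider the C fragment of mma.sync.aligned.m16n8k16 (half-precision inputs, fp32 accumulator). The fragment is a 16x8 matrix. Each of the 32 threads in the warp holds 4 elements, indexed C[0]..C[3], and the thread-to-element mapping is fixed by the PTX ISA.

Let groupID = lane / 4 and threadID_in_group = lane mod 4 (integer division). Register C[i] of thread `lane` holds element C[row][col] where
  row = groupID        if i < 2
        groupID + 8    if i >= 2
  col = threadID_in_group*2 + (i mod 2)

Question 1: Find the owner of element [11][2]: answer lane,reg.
r=11->g=3,rb=1  c=2->t=1,b0=0
L=3*4+1=13  i=1*2+0=2

13,2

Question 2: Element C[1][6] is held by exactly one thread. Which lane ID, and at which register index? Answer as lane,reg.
r:1=>grp=1,rB=0  c:6=>tig=3,lo=0
L=1*4+3=7  i=0*2+0=0

7,0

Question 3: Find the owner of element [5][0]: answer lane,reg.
20,0

r=5->g=5,rb=0  c=0->t=0,b0=0
L=5*4+0=20  i=0*2+0=0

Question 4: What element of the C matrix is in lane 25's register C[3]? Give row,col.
L=25⇒gr=25>>2=6, th=25&3=1
[3]⇒row 6+8=14  col 1·2+1=3

14,3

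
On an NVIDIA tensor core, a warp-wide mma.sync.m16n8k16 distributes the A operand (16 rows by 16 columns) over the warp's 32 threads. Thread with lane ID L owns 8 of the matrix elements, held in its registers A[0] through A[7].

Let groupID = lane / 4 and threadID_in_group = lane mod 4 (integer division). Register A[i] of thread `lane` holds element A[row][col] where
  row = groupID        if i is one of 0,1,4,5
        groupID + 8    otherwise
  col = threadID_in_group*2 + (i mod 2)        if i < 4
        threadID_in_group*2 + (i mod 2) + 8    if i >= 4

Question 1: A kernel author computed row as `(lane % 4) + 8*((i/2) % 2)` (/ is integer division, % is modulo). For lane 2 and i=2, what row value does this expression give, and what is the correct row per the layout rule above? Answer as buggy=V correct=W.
buggy=10 correct=8

`(lane % 4) + 8*((i/2) % 2)`[2,2]=>10
2: grp=0,tig=2
[2] (0+8,2*2+0+0) = (8,4)
row: 10 vs 8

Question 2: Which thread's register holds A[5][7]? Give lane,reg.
23,1

r=5⇒gr=5,Rb=0  c=7⇒Cb=0,th=3,odd=1
L=5*4+3=23  i=0*4+0*2+1=1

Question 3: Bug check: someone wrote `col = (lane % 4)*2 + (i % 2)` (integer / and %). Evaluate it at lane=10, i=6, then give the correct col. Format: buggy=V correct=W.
buggy=4 correct=12

`(lane % 4)*2 + (i % 2)`[10,6]⇒4
L=10⇒gr=10>>2=2, th=10&3=2
[6]⇒row 2+8=10  col 2·2+0+8=12
col: 4 vs 12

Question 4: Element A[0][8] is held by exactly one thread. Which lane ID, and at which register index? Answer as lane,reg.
r=0->g=0,rb=0  c=8->cb=1,t=0,b0=0
L=0*4+0=0  i=1*4+0*2+0=4

0,4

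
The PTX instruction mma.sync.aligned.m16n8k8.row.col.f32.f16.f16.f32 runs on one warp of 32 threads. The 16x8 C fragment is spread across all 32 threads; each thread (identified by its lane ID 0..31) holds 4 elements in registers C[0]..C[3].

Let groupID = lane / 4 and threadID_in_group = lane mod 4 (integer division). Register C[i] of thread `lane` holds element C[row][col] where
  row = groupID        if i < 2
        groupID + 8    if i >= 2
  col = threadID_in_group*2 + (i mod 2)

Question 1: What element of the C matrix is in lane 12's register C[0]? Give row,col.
3,0

L=12->gid=12>>2=3, tid=12&3=0
[0]->row 3+0=3  col 0·2+0=0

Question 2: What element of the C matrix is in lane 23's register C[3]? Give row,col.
L=23=>grp=23>>2=5, tig=23&3=3
[3]=>row 5+8=13  col 3·2+1=7

13,7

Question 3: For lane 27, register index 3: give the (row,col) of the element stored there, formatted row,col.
14,7

L=27->g=27>>2=6, t=27&3=3
[3]->row 6+8=14  col 3·2+1=7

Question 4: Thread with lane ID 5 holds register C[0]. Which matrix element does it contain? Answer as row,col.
1,2

L=5->gid=5>>2=1, tid=5&3=1
[0]->row 1+0=1  col 1·2+0=2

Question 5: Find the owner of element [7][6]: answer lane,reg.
31,0

r: 7->gid=7,r8=0  c: 6->tid=3,i&1=0
L=7*4+3=31  i=0*2+0=0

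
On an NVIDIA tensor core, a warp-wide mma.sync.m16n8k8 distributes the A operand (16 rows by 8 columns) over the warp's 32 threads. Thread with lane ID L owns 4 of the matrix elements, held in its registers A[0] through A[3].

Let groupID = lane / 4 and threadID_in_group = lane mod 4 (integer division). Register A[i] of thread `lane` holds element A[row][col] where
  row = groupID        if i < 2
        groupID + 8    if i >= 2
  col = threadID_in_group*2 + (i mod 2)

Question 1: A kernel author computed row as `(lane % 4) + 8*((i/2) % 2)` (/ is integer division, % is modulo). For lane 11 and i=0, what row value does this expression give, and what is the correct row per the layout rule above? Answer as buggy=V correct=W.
buggy=3 correct=2

`(lane % 4) + 8*((i/2) % 2)`[11,0]->3
lane 11: gid=2 (11/4), tid=3 (11%4)
i=0: r=2+0=2, c=3*2+0=6
row: 3 vs 2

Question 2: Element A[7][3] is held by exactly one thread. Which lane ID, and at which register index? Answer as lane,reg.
29,1

r: 7->gid=7,r8=0  c: 3->tid=1,i&1=1
L=7*4+1=29  i=0*2+1=1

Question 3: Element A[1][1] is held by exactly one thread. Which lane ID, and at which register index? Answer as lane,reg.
r=1->g=1,rb=0  c=1->t=0,b0=1
L=1*4+0=4  i=0*2+1=1

4,1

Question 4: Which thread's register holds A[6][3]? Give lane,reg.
r=6⇒gr=6,Rb=0  c=3⇒th=1,odd=1
L=6*4+1=25  i=0*2+1=1

25,1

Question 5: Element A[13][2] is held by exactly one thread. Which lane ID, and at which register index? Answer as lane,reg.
r: 13->gid=5,r8=1  c: 2->tid=1,i&1=0
L=5*4+1=21  i=1*2+0=2

21,2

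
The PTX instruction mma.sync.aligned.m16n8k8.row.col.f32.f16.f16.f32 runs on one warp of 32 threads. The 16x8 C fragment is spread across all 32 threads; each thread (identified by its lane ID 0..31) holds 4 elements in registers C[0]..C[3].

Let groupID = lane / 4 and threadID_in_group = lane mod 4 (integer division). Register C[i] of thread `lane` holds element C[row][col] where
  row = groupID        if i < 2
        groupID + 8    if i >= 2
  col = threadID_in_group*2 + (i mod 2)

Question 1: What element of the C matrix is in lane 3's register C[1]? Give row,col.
0,7

3: gr=0,th=3
[1] (0+0,3*2+1) = (0,7)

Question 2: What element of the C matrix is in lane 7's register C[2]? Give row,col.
9,6

L=7→G=7>>2=1, T=7&3=3
[2]→row 1+8=9  col 3·2+0=6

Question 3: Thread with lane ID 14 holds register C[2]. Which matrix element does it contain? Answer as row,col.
11,4

14: gid=3,tid=2
[2] (3+8,2*2+0) = (11,4)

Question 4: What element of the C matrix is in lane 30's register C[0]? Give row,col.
L=30⇒gr=30>>2=7, th=30&3=2
[0]⇒row 7+0=7  col 2·2+0=4

7,4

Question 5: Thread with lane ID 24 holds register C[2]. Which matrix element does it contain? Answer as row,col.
14,0

lane 24->24/4=6, 24 mod 4=0
i=2  r:6+8->14  c:2·0+0->0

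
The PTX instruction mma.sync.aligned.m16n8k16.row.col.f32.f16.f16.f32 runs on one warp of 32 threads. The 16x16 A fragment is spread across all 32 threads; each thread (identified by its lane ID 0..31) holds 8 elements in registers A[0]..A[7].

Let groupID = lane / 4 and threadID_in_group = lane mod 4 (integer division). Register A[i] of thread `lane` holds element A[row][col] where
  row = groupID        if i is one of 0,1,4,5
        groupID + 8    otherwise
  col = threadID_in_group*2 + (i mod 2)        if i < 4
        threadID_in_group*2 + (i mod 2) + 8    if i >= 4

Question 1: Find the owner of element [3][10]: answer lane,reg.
13,4

r=3⇒gr=3,Rb=0  c=10⇒Cb=1,th=1,odd=0
L=3*4+1=13  i=1*4+0*2+0=4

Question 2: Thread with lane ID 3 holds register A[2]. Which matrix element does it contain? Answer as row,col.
lane 3: grp=0 (3/4), tig=3 (3%4)
i=2: r=0+8=8, c=3*2+0+0=6

8,6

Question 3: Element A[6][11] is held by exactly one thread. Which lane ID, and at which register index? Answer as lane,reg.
r:6=>grp=6,rB=0  c:11=>cB=1,tig=1,lo=1
L=6*4+1=25  i=1*4+0*2+1=5

25,5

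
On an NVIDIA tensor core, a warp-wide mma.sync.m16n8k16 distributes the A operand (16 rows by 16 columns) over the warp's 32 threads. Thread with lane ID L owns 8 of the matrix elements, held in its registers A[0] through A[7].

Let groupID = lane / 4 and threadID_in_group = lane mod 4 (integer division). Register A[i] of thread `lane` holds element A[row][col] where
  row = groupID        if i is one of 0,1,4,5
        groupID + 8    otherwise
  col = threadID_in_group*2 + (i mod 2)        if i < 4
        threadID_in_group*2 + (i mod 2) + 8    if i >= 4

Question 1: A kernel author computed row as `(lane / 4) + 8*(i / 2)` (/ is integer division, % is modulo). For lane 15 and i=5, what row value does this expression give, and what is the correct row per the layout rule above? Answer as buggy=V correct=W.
`(lane / 4) + 8*(i / 2)`[15,5]=>19
15: grp=3,tig=3
[5] (3+0,3*2+1+8) = (3,15)
row: 19 vs 3

buggy=19 correct=3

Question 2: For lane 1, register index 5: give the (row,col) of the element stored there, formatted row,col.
lane 1⇒1/4=0, 1 mod 4=1
i=5  r:0+0⇒0  c:2·1+1+8⇒11

0,11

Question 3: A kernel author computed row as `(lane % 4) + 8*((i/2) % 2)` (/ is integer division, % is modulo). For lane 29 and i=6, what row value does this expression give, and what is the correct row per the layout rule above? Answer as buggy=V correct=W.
`(lane % 4) + 8*((i/2) % 2)`[29,6]=>9
lane 29: grp=7 (29/4), tig=1 (29%4)
i=6: r=7+8=15, c=1*2+0+8=10
row: 9 vs 15

buggy=9 correct=15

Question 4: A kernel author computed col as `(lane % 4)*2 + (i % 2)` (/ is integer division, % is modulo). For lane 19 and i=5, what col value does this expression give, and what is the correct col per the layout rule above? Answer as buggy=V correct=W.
buggy=7 correct=15

`(lane % 4)*2 + (i % 2)`[19,5]->7
lane 19->19/4=4, 19 mod 4=3
i=5  r:4+0->4  c:2·3+1+8->15
col: 7 vs 15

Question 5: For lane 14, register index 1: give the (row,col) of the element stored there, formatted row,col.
3,5

L=14->g=14>>2=3, t=14&3=2
[1]->row 3+0=3  col 2·2+1+0=5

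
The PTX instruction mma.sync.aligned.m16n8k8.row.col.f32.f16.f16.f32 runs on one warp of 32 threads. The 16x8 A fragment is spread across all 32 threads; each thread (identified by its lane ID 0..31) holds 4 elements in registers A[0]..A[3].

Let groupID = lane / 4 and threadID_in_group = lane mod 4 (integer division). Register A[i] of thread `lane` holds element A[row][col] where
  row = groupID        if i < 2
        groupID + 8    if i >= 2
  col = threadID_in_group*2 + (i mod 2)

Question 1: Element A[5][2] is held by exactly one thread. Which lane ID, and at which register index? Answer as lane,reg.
21,0

r=5->g=5,rb=0  c=2->t=1,b0=0
L=5*4+1=21  i=0*2+0=0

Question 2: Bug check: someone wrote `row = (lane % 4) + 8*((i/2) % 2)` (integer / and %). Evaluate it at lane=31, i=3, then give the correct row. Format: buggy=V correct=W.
`(lane % 4) + 8*((i/2) % 2)`[31,3]=>11
lane 31=>31/4=7, 31 mod 4=3
i=3  r:7+8=>15  c:2·3+1=>7
row: 11 vs 15

buggy=11 correct=15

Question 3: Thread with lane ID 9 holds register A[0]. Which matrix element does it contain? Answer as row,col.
2,2

9: g=2,t=1
[0] (2+0,1*2+0) = (2,2)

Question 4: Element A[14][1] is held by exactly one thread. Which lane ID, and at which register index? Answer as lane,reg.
24,3

r: 14->gid=6,r8=1  c: 1->tid=0,i&1=1
L=6*4+0=24  i=1*2+1=3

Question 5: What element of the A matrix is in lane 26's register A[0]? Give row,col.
26: gid=6,tid=2
[0] (6+0,2*2+0) = (6,4)

6,4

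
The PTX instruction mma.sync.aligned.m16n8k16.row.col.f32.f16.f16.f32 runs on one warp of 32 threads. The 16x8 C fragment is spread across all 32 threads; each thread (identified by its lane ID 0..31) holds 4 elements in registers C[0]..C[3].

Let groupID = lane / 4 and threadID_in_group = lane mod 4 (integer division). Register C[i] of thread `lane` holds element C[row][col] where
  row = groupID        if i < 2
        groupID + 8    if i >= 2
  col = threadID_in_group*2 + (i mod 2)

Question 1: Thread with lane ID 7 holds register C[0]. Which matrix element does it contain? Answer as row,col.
1,6

L=7=>grp=7>>2=1, tig=7&3=3
[0]=>row 1+0=1  col 3·2+0=6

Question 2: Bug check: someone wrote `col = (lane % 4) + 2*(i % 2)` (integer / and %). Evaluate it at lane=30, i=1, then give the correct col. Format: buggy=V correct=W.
`(lane % 4) + 2*(i % 2)`[30,1]→4
lane 30→30/4=7, 30 mod 4=2
i=1  r:7+0→7  c:2·2+1→5
col: 4 vs 5

buggy=4 correct=5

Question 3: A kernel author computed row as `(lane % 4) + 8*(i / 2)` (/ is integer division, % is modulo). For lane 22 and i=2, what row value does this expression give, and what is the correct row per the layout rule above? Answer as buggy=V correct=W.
`(lane % 4) + 8*(i / 2)`[22,2]⇒10
22: gr=5,th=2
[2] (5+8,2*2+0) = (13,4)
row: 10 vs 13

buggy=10 correct=13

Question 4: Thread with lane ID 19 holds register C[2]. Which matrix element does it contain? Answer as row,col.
12,6

19: gr=4,th=3
[2] (4+8,3*2+0) = (12,6)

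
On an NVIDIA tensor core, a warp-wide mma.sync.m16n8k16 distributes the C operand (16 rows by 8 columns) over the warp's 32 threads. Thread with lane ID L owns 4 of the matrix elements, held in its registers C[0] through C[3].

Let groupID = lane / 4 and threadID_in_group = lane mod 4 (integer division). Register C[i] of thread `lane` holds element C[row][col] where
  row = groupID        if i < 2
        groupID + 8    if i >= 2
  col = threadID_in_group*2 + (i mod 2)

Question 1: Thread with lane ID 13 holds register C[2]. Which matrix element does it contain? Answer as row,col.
lane 13->13/4=3, 13 mod 4=1
i=2  r:3+8->11  c:2·1+0->2

11,2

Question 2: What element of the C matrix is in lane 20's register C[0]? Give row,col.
5,0

20: grp=5,tig=0
[0] (5+0,0*2+0) = (5,0)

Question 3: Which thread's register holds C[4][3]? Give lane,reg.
17,1

r:4=>grp=4,rB=0  c:3=>tig=1,lo=1
L=4*4+1=17  i=0*2+1=1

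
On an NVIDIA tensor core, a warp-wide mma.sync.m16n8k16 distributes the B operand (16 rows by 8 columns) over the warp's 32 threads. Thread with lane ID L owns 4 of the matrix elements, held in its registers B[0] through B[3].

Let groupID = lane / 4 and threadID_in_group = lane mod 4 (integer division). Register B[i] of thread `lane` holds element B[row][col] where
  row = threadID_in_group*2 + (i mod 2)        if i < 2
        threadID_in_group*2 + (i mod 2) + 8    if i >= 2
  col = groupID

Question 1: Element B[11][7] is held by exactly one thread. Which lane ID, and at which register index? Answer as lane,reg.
29,3

c=7⇒gr=7  r=11⇒Rb=1,th=1,odd=1
L=7*4+1=29  i=1*2+1=3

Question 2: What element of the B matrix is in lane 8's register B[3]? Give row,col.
9,2

lane 8->8/4=2, 8 mod 4=0
i=3  r:2·0+1+8->9  c:2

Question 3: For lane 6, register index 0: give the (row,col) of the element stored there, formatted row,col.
4,1

lane 6=>6/4=1, 6 mod 4=2
i=0  r:2·2+0+0=>4  c:1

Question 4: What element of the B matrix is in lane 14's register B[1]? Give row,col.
lane 14: gid=3 (14/4), tid=2 (14%4)
i=1: r=2*2+1+0=5, c=gid=3

5,3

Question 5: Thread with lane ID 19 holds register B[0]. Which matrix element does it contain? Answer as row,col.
6,4

lane 19: G=4 (19/4), T=3 (19%4)
i=0: r=3*2+0+0=6, c=G=4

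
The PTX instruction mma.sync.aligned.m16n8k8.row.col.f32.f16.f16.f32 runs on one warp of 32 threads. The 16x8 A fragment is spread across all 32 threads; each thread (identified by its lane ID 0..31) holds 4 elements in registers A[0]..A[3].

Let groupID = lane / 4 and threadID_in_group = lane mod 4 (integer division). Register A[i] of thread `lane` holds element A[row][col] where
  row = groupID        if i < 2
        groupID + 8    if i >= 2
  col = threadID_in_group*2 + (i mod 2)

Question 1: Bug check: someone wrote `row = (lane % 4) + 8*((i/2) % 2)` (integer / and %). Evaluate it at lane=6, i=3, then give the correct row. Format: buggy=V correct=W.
buggy=10 correct=9

`(lane % 4) + 8*((i/2) % 2)`[6,3]->10
lane 6: g=1 (6/4), t=2 (6%4)
i=3: r=1+8=9, c=2*2+1=5
row: 10 vs 9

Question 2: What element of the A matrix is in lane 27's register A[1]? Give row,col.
6,7

L=27=>grp=27>>2=6, tig=27&3=3
[1]=>row 6+0=6  col 3·2+1=7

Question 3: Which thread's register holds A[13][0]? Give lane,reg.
r:13=>grp=5,rB=1  c:0=>tig=0,lo=0
L=5*4+0=20  i=1*2+0=2

20,2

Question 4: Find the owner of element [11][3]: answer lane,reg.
r:11=>grp=3,rB=1  c:3=>tig=1,lo=1
L=3*4+1=13  i=1*2+1=3

13,3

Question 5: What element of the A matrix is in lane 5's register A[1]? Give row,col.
lane 5: g=1 (5/4), t=1 (5%4)
i=1: r=1+0=1, c=1*2+1=3

1,3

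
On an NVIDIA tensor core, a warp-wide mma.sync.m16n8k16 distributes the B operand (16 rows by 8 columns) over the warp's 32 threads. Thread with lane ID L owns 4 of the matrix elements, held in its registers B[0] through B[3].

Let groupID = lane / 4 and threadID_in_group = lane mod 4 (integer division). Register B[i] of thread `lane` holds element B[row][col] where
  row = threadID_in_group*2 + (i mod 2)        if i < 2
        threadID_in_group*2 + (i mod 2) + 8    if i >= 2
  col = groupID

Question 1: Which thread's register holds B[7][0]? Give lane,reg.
c:0=>grp=0  r:7=>rB=0,tig=3,lo=1
L=0*4+3=3  i=0*2+1=1

3,1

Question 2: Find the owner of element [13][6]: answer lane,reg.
26,3

c=6→G=6  r=13→rhi=1,T=2,p=1
L=6*4+2=26  i=1*2+1=3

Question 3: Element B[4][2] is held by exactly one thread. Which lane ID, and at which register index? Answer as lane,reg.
c: 2->gid=2  r: 4->r8=0,tid=2,i&1=0
L=2*4+2=10  i=0*2+0=0

10,0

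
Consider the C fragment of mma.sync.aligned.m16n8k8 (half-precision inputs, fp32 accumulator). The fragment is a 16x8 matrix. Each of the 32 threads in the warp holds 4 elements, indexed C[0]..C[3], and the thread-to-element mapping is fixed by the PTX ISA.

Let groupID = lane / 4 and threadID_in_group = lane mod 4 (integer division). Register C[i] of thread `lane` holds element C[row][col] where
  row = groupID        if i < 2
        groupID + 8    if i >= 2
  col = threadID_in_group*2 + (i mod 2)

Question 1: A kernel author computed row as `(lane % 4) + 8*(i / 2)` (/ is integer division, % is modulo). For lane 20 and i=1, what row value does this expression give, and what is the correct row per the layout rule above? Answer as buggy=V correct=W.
buggy=0 correct=5

`(lane % 4) + 8*(i / 2)`[20,1]->0
20: g=5,t=0
[1] (5+0,0*2+1) = (5,1)
row: 0 vs 5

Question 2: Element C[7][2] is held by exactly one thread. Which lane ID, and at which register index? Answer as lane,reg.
r:7=>grp=7,rB=0  c:2=>tig=1,lo=0
L=7*4+1=29  i=0*2+0=0

29,0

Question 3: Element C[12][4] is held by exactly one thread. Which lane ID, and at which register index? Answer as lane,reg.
r=12->g=4,rb=1  c=4->t=2,b0=0
L=4*4+2=18  i=1*2+0=2

18,2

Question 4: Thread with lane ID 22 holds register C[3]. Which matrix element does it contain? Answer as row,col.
13,5

lane 22→22/4=5, 22 mod 4=2
i=3  r:5+8→13  c:2·2+1→5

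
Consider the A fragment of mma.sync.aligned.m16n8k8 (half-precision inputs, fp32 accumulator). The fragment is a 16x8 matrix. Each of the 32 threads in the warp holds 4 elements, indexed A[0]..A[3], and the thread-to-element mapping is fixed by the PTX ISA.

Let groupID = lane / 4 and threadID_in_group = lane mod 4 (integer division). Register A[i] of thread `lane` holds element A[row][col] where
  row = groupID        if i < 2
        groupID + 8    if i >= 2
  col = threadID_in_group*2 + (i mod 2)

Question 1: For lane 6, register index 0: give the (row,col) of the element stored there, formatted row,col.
lane 6: grp=1 (6/4), tig=2 (6%4)
i=0: r=1+0=1, c=2*2+0=4

1,4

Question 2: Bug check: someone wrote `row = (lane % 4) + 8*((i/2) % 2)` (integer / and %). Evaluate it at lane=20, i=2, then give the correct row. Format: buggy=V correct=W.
buggy=8 correct=13

`(lane % 4) + 8*((i/2) % 2)`[20,2]=>8
lane 20: grp=5 (20/4), tig=0 (20%4)
i=2: r=5+8=13, c=0*2+0=0
row: 8 vs 13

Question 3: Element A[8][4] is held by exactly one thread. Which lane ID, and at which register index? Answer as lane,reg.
2,2

r=8->g=0,rb=1  c=4->t=2,b0=0
L=0*4+2=2  i=1*2+0=2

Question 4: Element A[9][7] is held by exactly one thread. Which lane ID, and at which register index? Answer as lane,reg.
7,3

r:9=>grp=1,rB=1  c:7=>tig=3,lo=1
L=1*4+3=7  i=1*2+1=3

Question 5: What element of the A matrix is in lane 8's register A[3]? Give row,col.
8: grp=2,tig=0
[3] (2+8,0*2+1) = (10,1)

10,1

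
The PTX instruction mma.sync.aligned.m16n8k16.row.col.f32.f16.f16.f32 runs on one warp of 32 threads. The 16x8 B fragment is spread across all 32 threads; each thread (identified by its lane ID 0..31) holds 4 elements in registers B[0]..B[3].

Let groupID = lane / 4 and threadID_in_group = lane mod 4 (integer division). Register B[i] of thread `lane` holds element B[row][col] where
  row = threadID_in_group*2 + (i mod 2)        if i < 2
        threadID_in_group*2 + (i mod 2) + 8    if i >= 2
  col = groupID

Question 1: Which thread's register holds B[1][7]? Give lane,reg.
c: 7->gid=7  r: 1->r8=0,tid=0,i&1=1
L=7*4+0=28  i=0*2+1=1

28,1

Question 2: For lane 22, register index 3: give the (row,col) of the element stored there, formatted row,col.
22: g=5,t=2
[3] (2*2+1+8,5) = (13,5)

13,5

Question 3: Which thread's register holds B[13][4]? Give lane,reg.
18,3

c:4=>grp=4  r:13=>rB=1,tig=2,lo=1
L=4*4+2=18  i=1*2+1=3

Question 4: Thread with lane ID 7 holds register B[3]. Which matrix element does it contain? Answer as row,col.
lane 7->7/4=1, 7 mod 4=3
i=3  r:2·3+1+8->15  c:1

15,1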